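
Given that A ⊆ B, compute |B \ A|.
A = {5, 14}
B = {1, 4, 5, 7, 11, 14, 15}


Set A = {5, 14}, |A| = 2
Set B = {1, 4, 5, 7, 11, 14, 15}, |B| = 7
Since A ⊆ B: B \ A = {1, 4, 7, 11, 15}
|B| - |A| = 7 - 2 = 5

5


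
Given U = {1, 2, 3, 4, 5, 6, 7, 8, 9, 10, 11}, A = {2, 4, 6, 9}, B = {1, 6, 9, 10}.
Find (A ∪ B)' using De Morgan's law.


U = {1, 2, 3, 4, 5, 6, 7, 8, 9, 10, 11}
A = {2, 4, 6, 9}, B = {1, 6, 9, 10}
A ∪ B = {1, 2, 4, 6, 9, 10}
(A ∪ B)' = U \ (A ∪ B) = {3, 5, 7, 8, 11}
Verification via A' ∩ B': A' = {1, 3, 5, 7, 8, 10, 11}, B' = {2, 3, 4, 5, 7, 8, 11}
A' ∩ B' = {3, 5, 7, 8, 11} ✓

{3, 5, 7, 8, 11}


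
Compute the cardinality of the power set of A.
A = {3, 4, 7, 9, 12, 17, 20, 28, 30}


Set A = {3, 4, 7, 9, 12, 17, 20, 28, 30}
|A| = 9
The power set P(A) contains all subsets of A.
|P(A)| = 2^|A| = 2^9 = 512

512


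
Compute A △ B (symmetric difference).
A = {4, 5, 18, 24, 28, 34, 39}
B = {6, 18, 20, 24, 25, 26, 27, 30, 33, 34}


Set A = {4, 5, 18, 24, 28, 34, 39}
Set B = {6, 18, 20, 24, 25, 26, 27, 30, 33, 34}
A △ B = (A \ B) ∪ (B \ A)
Elements in A but not B: {4, 5, 28, 39}
Elements in B but not A: {6, 20, 25, 26, 27, 30, 33}
A △ B = {4, 5, 6, 20, 25, 26, 27, 28, 30, 33, 39}

{4, 5, 6, 20, 25, 26, 27, 28, 30, 33, 39}


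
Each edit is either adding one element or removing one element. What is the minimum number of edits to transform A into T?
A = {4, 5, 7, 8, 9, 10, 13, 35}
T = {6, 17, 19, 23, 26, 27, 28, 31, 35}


Set A = {4, 5, 7, 8, 9, 10, 13, 35}
Set T = {6, 17, 19, 23, 26, 27, 28, 31, 35}
Elements to remove from A (in A, not in T): {4, 5, 7, 8, 9, 10, 13} → 7 removals
Elements to add to A (in T, not in A): {6, 17, 19, 23, 26, 27, 28, 31} → 8 additions
Total edits = 7 + 8 = 15

15


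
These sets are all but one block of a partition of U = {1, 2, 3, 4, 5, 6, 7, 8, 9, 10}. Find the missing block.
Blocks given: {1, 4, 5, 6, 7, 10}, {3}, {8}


U = {1, 2, 3, 4, 5, 6, 7, 8, 9, 10}
Shown blocks: {1, 4, 5, 6, 7, 10}, {3}, {8}
A partition's blocks are pairwise disjoint and cover U, so the missing block = U \ (union of shown blocks).
Union of shown blocks: {1, 3, 4, 5, 6, 7, 8, 10}
Missing block = U \ (union) = {2, 9}

{2, 9}


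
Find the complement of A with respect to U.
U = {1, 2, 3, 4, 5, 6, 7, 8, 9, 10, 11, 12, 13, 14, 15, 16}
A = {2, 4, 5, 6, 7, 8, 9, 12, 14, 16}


Universal set U = {1, 2, 3, 4, 5, 6, 7, 8, 9, 10, 11, 12, 13, 14, 15, 16}
Set A = {2, 4, 5, 6, 7, 8, 9, 12, 14, 16}
A' = U \ A = elements in U but not in A
Checking each element of U:
1 (not in A, include), 2 (in A, exclude), 3 (not in A, include), 4 (in A, exclude), 5 (in A, exclude), 6 (in A, exclude), 7 (in A, exclude), 8 (in A, exclude), 9 (in A, exclude), 10 (not in A, include), 11 (not in A, include), 12 (in A, exclude), 13 (not in A, include), 14 (in A, exclude), 15 (not in A, include), 16 (in A, exclude)
A' = {1, 3, 10, 11, 13, 15}

{1, 3, 10, 11, 13, 15}


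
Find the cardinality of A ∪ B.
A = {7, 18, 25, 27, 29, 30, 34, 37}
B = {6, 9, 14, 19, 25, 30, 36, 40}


Set A = {7, 18, 25, 27, 29, 30, 34, 37}, |A| = 8
Set B = {6, 9, 14, 19, 25, 30, 36, 40}, |B| = 8
A ∩ B = {25, 30}, |A ∩ B| = 2
|A ∪ B| = |A| + |B| - |A ∩ B| = 8 + 8 - 2 = 14

14


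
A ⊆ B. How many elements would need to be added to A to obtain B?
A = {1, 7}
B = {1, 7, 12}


Set A = {1, 7}, |A| = 2
Set B = {1, 7, 12}, |B| = 3
Since A ⊆ B: B \ A = {12}
|B| - |A| = 3 - 2 = 1

1


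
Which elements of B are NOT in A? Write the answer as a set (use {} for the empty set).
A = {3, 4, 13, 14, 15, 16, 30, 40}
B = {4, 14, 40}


Set A = {3, 4, 13, 14, 15, 16, 30, 40}
Set B = {4, 14, 40}
Check each element of B against A:
4 ∈ A, 14 ∈ A, 40 ∈ A
Elements of B not in A: {}

{}


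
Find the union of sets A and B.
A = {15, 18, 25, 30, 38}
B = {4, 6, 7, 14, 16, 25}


Set A = {15, 18, 25, 30, 38}
Set B = {4, 6, 7, 14, 16, 25}
A ∪ B includes all elements in either set.
Elements from A: {15, 18, 25, 30, 38}
Elements from B not already included: {4, 6, 7, 14, 16}
A ∪ B = {4, 6, 7, 14, 15, 16, 18, 25, 30, 38}

{4, 6, 7, 14, 15, 16, 18, 25, 30, 38}


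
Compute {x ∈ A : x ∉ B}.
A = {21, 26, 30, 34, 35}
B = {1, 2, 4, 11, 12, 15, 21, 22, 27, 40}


Set A = {21, 26, 30, 34, 35}
Set B = {1, 2, 4, 11, 12, 15, 21, 22, 27, 40}
Check each element of A against B:
21 ∈ B, 26 ∉ B (include), 30 ∉ B (include), 34 ∉ B (include), 35 ∉ B (include)
Elements of A not in B: {26, 30, 34, 35}

{26, 30, 34, 35}


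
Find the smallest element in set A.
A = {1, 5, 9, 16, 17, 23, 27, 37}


Set A = {1, 5, 9, 16, 17, 23, 27, 37}
Elements in ascending order: 1, 5, 9, 16, 17, 23, 27, 37
The smallest element is 1.

1


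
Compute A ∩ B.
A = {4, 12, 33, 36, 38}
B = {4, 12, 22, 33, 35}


Set A = {4, 12, 33, 36, 38}
Set B = {4, 12, 22, 33, 35}
A ∩ B includes only elements in both sets.
Check each element of A against B:
4 ✓, 12 ✓, 33 ✓, 36 ✗, 38 ✗
A ∩ B = {4, 12, 33}

{4, 12, 33}


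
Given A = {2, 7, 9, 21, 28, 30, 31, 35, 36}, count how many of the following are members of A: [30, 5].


Set A = {2, 7, 9, 21, 28, 30, 31, 35, 36}
Candidates: [30, 5]
Check each candidate:
30 ∈ A, 5 ∉ A
Count of candidates in A: 1

1


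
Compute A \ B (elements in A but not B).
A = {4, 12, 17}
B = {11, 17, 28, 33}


Set A = {4, 12, 17}
Set B = {11, 17, 28, 33}
A \ B includes elements in A that are not in B.
Check each element of A:
4 (not in B, keep), 12 (not in B, keep), 17 (in B, remove)
A \ B = {4, 12}

{4, 12}


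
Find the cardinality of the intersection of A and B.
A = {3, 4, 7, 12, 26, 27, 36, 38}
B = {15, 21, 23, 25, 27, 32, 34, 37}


Set A = {3, 4, 7, 12, 26, 27, 36, 38}
Set B = {15, 21, 23, 25, 27, 32, 34, 37}
A ∩ B = {27}
|A ∩ B| = 1

1


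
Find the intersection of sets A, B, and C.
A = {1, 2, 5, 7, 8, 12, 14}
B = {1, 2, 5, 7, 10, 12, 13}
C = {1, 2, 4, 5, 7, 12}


Set A = {1, 2, 5, 7, 8, 12, 14}
Set B = {1, 2, 5, 7, 10, 12, 13}
Set C = {1, 2, 4, 5, 7, 12}
First, A ∩ B = {1, 2, 5, 7, 12}
Then, (A ∩ B) ∩ C = {1, 2, 5, 7, 12}

{1, 2, 5, 7, 12}


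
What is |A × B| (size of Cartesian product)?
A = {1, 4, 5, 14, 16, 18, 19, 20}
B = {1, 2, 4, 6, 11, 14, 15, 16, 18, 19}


Set A = {1, 4, 5, 14, 16, 18, 19, 20} has 8 elements.
Set B = {1, 2, 4, 6, 11, 14, 15, 16, 18, 19} has 10 elements.
|A × B| = |A| × |B| = 8 × 10 = 80

80


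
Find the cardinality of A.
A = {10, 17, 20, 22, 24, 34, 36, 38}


Set A = {10, 17, 20, 22, 24, 34, 36, 38}
Listing elements: 10, 17, 20, 22, 24, 34, 36, 38
Counting: 8 elements
|A| = 8

8


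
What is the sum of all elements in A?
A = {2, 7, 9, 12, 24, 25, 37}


Set A = {2, 7, 9, 12, 24, 25, 37}
Sum = 2 + 7 + 9 + 12 + 24 + 25 + 37 = 116

116


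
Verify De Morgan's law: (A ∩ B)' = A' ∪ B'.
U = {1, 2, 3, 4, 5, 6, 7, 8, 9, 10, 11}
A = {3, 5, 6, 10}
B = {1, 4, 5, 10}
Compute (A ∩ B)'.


U = {1, 2, 3, 4, 5, 6, 7, 8, 9, 10, 11}
A = {3, 5, 6, 10}, B = {1, 4, 5, 10}
A ∩ B = {5, 10}
(A ∩ B)' = U \ (A ∩ B) = {1, 2, 3, 4, 6, 7, 8, 9, 11}
Verification via A' ∪ B': A' = {1, 2, 4, 7, 8, 9, 11}, B' = {2, 3, 6, 7, 8, 9, 11}
A' ∪ B' = {1, 2, 3, 4, 6, 7, 8, 9, 11} ✓

{1, 2, 3, 4, 6, 7, 8, 9, 11}


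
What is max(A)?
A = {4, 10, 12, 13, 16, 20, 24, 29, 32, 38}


Set A = {4, 10, 12, 13, 16, 20, 24, 29, 32, 38}
Elements in ascending order: 4, 10, 12, 13, 16, 20, 24, 29, 32, 38
The largest element is 38.

38


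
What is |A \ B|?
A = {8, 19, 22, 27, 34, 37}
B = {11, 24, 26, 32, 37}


Set A = {8, 19, 22, 27, 34, 37}
Set B = {11, 24, 26, 32, 37}
A \ B = {8, 19, 22, 27, 34}
|A \ B| = 5

5


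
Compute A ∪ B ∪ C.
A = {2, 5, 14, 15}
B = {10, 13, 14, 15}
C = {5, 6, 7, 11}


Set A = {2, 5, 14, 15}
Set B = {10, 13, 14, 15}
Set C = {5, 6, 7, 11}
First, A ∪ B = {2, 5, 10, 13, 14, 15}
Then, (A ∪ B) ∪ C = {2, 5, 6, 7, 10, 11, 13, 14, 15}

{2, 5, 6, 7, 10, 11, 13, 14, 15}


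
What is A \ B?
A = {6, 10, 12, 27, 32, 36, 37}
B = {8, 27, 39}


Set A = {6, 10, 12, 27, 32, 36, 37}
Set B = {8, 27, 39}
A \ B includes elements in A that are not in B.
Check each element of A:
6 (not in B, keep), 10 (not in B, keep), 12 (not in B, keep), 27 (in B, remove), 32 (not in B, keep), 36 (not in B, keep), 37 (not in B, keep)
A \ B = {6, 10, 12, 32, 36, 37}

{6, 10, 12, 32, 36, 37}


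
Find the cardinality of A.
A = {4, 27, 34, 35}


Set A = {4, 27, 34, 35}
Listing elements: 4, 27, 34, 35
Counting: 4 elements
|A| = 4

4


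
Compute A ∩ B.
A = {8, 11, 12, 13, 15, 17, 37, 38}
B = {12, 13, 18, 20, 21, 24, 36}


Set A = {8, 11, 12, 13, 15, 17, 37, 38}
Set B = {12, 13, 18, 20, 21, 24, 36}
A ∩ B includes only elements in both sets.
Check each element of A against B:
8 ✗, 11 ✗, 12 ✓, 13 ✓, 15 ✗, 17 ✗, 37 ✗, 38 ✗
A ∩ B = {12, 13}

{12, 13}


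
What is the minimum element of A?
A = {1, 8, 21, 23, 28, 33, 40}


Set A = {1, 8, 21, 23, 28, 33, 40}
Elements in ascending order: 1, 8, 21, 23, 28, 33, 40
The smallest element is 1.

1


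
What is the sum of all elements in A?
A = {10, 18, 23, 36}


Set A = {10, 18, 23, 36}
Sum = 10 + 18 + 23 + 36 = 87

87


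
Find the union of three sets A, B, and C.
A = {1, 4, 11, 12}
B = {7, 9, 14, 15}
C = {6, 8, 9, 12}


Set A = {1, 4, 11, 12}
Set B = {7, 9, 14, 15}
Set C = {6, 8, 9, 12}
First, A ∪ B = {1, 4, 7, 9, 11, 12, 14, 15}
Then, (A ∪ B) ∪ C = {1, 4, 6, 7, 8, 9, 11, 12, 14, 15}

{1, 4, 6, 7, 8, 9, 11, 12, 14, 15}


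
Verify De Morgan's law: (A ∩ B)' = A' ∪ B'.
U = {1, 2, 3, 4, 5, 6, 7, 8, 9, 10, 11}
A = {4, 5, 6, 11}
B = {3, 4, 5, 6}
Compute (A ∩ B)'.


U = {1, 2, 3, 4, 5, 6, 7, 8, 9, 10, 11}
A = {4, 5, 6, 11}, B = {3, 4, 5, 6}
A ∩ B = {4, 5, 6}
(A ∩ B)' = U \ (A ∩ B) = {1, 2, 3, 7, 8, 9, 10, 11}
Verification via A' ∪ B': A' = {1, 2, 3, 7, 8, 9, 10}, B' = {1, 2, 7, 8, 9, 10, 11}
A' ∪ B' = {1, 2, 3, 7, 8, 9, 10, 11} ✓

{1, 2, 3, 7, 8, 9, 10, 11}


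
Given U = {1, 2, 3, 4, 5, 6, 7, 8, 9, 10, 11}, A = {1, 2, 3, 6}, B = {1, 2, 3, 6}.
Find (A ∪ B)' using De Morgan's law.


U = {1, 2, 3, 4, 5, 6, 7, 8, 9, 10, 11}
A = {1, 2, 3, 6}, B = {1, 2, 3, 6}
A ∪ B = {1, 2, 3, 6}
(A ∪ B)' = U \ (A ∪ B) = {4, 5, 7, 8, 9, 10, 11}
Verification via A' ∩ B': A' = {4, 5, 7, 8, 9, 10, 11}, B' = {4, 5, 7, 8, 9, 10, 11}
A' ∩ B' = {4, 5, 7, 8, 9, 10, 11} ✓

{4, 5, 7, 8, 9, 10, 11}


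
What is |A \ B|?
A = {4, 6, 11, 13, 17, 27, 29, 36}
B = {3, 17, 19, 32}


Set A = {4, 6, 11, 13, 17, 27, 29, 36}
Set B = {3, 17, 19, 32}
A \ B = {4, 6, 11, 13, 27, 29, 36}
|A \ B| = 7

7


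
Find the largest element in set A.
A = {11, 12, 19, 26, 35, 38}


Set A = {11, 12, 19, 26, 35, 38}
Elements in ascending order: 11, 12, 19, 26, 35, 38
The largest element is 38.

38


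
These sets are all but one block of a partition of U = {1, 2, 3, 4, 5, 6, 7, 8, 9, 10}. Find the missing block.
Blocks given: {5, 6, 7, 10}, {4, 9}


U = {1, 2, 3, 4, 5, 6, 7, 8, 9, 10}
Shown blocks: {5, 6, 7, 10}, {4, 9}
A partition's blocks are pairwise disjoint and cover U, so the missing block = U \ (union of shown blocks).
Union of shown blocks: {4, 5, 6, 7, 9, 10}
Missing block = U \ (union) = {1, 2, 3, 8}

{1, 2, 3, 8}


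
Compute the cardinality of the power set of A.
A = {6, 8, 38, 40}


Set A = {6, 8, 38, 40}
|A| = 4
The power set P(A) contains all subsets of A.
|P(A)| = 2^|A| = 2^4 = 16

16


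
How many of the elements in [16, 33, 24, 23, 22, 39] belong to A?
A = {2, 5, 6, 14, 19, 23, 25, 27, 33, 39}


Set A = {2, 5, 6, 14, 19, 23, 25, 27, 33, 39}
Candidates: [16, 33, 24, 23, 22, 39]
Check each candidate:
16 ∉ A, 33 ∈ A, 24 ∉ A, 23 ∈ A, 22 ∉ A, 39 ∈ A
Count of candidates in A: 3

3


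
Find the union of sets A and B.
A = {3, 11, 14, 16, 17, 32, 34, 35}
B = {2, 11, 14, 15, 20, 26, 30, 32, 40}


Set A = {3, 11, 14, 16, 17, 32, 34, 35}
Set B = {2, 11, 14, 15, 20, 26, 30, 32, 40}
A ∪ B includes all elements in either set.
Elements from A: {3, 11, 14, 16, 17, 32, 34, 35}
Elements from B not already included: {2, 15, 20, 26, 30, 40}
A ∪ B = {2, 3, 11, 14, 15, 16, 17, 20, 26, 30, 32, 34, 35, 40}

{2, 3, 11, 14, 15, 16, 17, 20, 26, 30, 32, 34, 35, 40}


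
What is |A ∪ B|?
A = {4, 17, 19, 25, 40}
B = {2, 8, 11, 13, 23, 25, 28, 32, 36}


Set A = {4, 17, 19, 25, 40}, |A| = 5
Set B = {2, 8, 11, 13, 23, 25, 28, 32, 36}, |B| = 9
A ∩ B = {25}, |A ∩ B| = 1
|A ∪ B| = |A| + |B| - |A ∩ B| = 5 + 9 - 1 = 13

13


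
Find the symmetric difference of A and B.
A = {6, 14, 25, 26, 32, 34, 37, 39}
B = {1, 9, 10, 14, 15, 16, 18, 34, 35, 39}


Set A = {6, 14, 25, 26, 32, 34, 37, 39}
Set B = {1, 9, 10, 14, 15, 16, 18, 34, 35, 39}
A △ B = (A \ B) ∪ (B \ A)
Elements in A but not B: {6, 25, 26, 32, 37}
Elements in B but not A: {1, 9, 10, 15, 16, 18, 35}
A △ B = {1, 6, 9, 10, 15, 16, 18, 25, 26, 32, 35, 37}

{1, 6, 9, 10, 15, 16, 18, 25, 26, 32, 35, 37}


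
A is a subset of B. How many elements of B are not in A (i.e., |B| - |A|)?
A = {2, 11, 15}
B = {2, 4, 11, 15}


Set A = {2, 11, 15}, |A| = 3
Set B = {2, 4, 11, 15}, |B| = 4
Since A ⊆ B: B \ A = {4}
|B| - |A| = 4 - 3 = 1

1


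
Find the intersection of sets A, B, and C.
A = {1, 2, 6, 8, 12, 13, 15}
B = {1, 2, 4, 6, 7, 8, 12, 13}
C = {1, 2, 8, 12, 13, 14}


Set A = {1, 2, 6, 8, 12, 13, 15}
Set B = {1, 2, 4, 6, 7, 8, 12, 13}
Set C = {1, 2, 8, 12, 13, 14}
First, A ∩ B = {1, 2, 6, 8, 12, 13}
Then, (A ∩ B) ∩ C = {1, 2, 8, 12, 13}

{1, 2, 8, 12, 13}


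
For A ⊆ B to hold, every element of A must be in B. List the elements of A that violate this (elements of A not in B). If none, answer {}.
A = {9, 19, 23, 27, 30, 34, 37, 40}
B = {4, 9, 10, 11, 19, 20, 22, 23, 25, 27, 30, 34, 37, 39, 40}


Set A = {9, 19, 23, 27, 30, 34, 37, 40}
Set B = {4, 9, 10, 11, 19, 20, 22, 23, 25, 27, 30, 34, 37, 39, 40}
Check each element of A against B:
9 ∈ B, 19 ∈ B, 23 ∈ B, 27 ∈ B, 30 ∈ B, 34 ∈ B, 37 ∈ B, 40 ∈ B
Elements of A not in B: {}

{}


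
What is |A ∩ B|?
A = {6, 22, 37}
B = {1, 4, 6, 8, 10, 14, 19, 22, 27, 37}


Set A = {6, 22, 37}
Set B = {1, 4, 6, 8, 10, 14, 19, 22, 27, 37}
A ∩ B = {6, 22, 37}
|A ∩ B| = 3

3


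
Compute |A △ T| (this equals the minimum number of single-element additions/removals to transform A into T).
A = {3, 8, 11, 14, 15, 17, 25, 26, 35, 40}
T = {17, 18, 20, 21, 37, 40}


Set A = {3, 8, 11, 14, 15, 17, 25, 26, 35, 40}
Set T = {17, 18, 20, 21, 37, 40}
Elements to remove from A (in A, not in T): {3, 8, 11, 14, 15, 25, 26, 35} → 8 removals
Elements to add to A (in T, not in A): {18, 20, 21, 37} → 4 additions
Total edits = 8 + 4 = 12

12


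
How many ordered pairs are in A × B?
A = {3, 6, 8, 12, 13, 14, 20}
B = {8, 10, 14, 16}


Set A = {3, 6, 8, 12, 13, 14, 20} has 7 elements.
Set B = {8, 10, 14, 16} has 4 elements.
|A × B| = |A| × |B| = 7 × 4 = 28

28


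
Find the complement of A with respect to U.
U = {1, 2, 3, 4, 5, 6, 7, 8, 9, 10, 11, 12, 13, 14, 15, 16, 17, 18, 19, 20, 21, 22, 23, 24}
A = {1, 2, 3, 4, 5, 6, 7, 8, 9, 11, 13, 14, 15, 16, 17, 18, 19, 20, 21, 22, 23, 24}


Universal set U = {1, 2, 3, 4, 5, 6, 7, 8, 9, 10, 11, 12, 13, 14, 15, 16, 17, 18, 19, 20, 21, 22, 23, 24}
Set A = {1, 2, 3, 4, 5, 6, 7, 8, 9, 11, 13, 14, 15, 16, 17, 18, 19, 20, 21, 22, 23, 24}
A' = U \ A = elements in U but not in A
Checking each element of U:
1 (in A, exclude), 2 (in A, exclude), 3 (in A, exclude), 4 (in A, exclude), 5 (in A, exclude), 6 (in A, exclude), 7 (in A, exclude), 8 (in A, exclude), 9 (in A, exclude), 10 (not in A, include), 11 (in A, exclude), 12 (not in A, include), 13 (in A, exclude), 14 (in A, exclude), 15 (in A, exclude), 16 (in A, exclude), 17 (in A, exclude), 18 (in A, exclude), 19 (in A, exclude), 20 (in A, exclude), 21 (in A, exclude), 22 (in A, exclude), 23 (in A, exclude), 24 (in A, exclude)
A' = {10, 12}

{10, 12}


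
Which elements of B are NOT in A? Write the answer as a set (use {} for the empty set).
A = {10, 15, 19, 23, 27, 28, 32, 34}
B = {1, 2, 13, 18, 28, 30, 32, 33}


Set A = {10, 15, 19, 23, 27, 28, 32, 34}
Set B = {1, 2, 13, 18, 28, 30, 32, 33}
Check each element of B against A:
1 ∉ A (include), 2 ∉ A (include), 13 ∉ A (include), 18 ∉ A (include), 28 ∈ A, 30 ∉ A (include), 32 ∈ A, 33 ∉ A (include)
Elements of B not in A: {1, 2, 13, 18, 30, 33}

{1, 2, 13, 18, 30, 33}


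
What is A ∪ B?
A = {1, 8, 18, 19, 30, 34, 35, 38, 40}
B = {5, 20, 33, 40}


Set A = {1, 8, 18, 19, 30, 34, 35, 38, 40}
Set B = {5, 20, 33, 40}
A ∪ B includes all elements in either set.
Elements from A: {1, 8, 18, 19, 30, 34, 35, 38, 40}
Elements from B not already included: {5, 20, 33}
A ∪ B = {1, 5, 8, 18, 19, 20, 30, 33, 34, 35, 38, 40}

{1, 5, 8, 18, 19, 20, 30, 33, 34, 35, 38, 40}


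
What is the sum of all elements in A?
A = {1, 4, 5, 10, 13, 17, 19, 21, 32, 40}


Set A = {1, 4, 5, 10, 13, 17, 19, 21, 32, 40}
Sum = 1 + 4 + 5 + 10 + 13 + 17 + 19 + 21 + 32 + 40 = 162

162


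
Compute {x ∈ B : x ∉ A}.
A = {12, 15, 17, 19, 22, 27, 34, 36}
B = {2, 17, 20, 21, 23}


Set A = {12, 15, 17, 19, 22, 27, 34, 36}
Set B = {2, 17, 20, 21, 23}
Check each element of B against A:
2 ∉ A (include), 17 ∈ A, 20 ∉ A (include), 21 ∉ A (include), 23 ∉ A (include)
Elements of B not in A: {2, 20, 21, 23}

{2, 20, 21, 23}


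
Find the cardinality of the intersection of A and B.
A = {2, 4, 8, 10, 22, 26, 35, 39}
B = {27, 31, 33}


Set A = {2, 4, 8, 10, 22, 26, 35, 39}
Set B = {27, 31, 33}
A ∩ B = {}
|A ∩ B| = 0

0


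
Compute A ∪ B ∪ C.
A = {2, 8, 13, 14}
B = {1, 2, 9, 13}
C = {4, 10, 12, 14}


Set A = {2, 8, 13, 14}
Set B = {1, 2, 9, 13}
Set C = {4, 10, 12, 14}
First, A ∪ B = {1, 2, 8, 9, 13, 14}
Then, (A ∪ B) ∪ C = {1, 2, 4, 8, 9, 10, 12, 13, 14}

{1, 2, 4, 8, 9, 10, 12, 13, 14}


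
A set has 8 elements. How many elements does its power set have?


The set has 8 elements.
The power set contains all possible subsets.
|P(A)| = 2^|A| = 2^8 = 256

256


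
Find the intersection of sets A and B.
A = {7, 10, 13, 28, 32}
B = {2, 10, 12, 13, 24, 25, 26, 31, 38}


Set A = {7, 10, 13, 28, 32}
Set B = {2, 10, 12, 13, 24, 25, 26, 31, 38}
A ∩ B includes only elements in both sets.
Check each element of A against B:
7 ✗, 10 ✓, 13 ✓, 28 ✗, 32 ✗
A ∩ B = {10, 13}

{10, 13}


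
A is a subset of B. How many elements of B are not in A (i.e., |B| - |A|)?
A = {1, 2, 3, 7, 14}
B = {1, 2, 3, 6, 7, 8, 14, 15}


Set A = {1, 2, 3, 7, 14}, |A| = 5
Set B = {1, 2, 3, 6, 7, 8, 14, 15}, |B| = 8
Since A ⊆ B: B \ A = {6, 8, 15}
|B| - |A| = 8 - 5 = 3

3


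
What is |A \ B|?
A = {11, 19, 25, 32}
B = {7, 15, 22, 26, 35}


Set A = {11, 19, 25, 32}
Set B = {7, 15, 22, 26, 35}
A \ B = {11, 19, 25, 32}
|A \ B| = 4

4


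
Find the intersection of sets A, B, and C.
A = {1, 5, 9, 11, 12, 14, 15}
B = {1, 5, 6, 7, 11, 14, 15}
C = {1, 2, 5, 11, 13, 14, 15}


Set A = {1, 5, 9, 11, 12, 14, 15}
Set B = {1, 5, 6, 7, 11, 14, 15}
Set C = {1, 2, 5, 11, 13, 14, 15}
First, A ∩ B = {1, 5, 11, 14, 15}
Then, (A ∩ B) ∩ C = {1, 5, 11, 14, 15}

{1, 5, 11, 14, 15}


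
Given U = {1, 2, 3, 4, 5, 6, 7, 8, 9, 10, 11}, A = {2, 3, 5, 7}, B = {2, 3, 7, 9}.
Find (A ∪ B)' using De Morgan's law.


U = {1, 2, 3, 4, 5, 6, 7, 8, 9, 10, 11}
A = {2, 3, 5, 7}, B = {2, 3, 7, 9}
A ∪ B = {2, 3, 5, 7, 9}
(A ∪ B)' = U \ (A ∪ B) = {1, 4, 6, 8, 10, 11}
Verification via A' ∩ B': A' = {1, 4, 6, 8, 9, 10, 11}, B' = {1, 4, 5, 6, 8, 10, 11}
A' ∩ B' = {1, 4, 6, 8, 10, 11} ✓

{1, 4, 6, 8, 10, 11}


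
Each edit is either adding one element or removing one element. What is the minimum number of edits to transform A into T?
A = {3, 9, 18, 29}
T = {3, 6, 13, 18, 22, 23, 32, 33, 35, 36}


Set A = {3, 9, 18, 29}
Set T = {3, 6, 13, 18, 22, 23, 32, 33, 35, 36}
Elements to remove from A (in A, not in T): {9, 29} → 2 removals
Elements to add to A (in T, not in A): {6, 13, 22, 23, 32, 33, 35, 36} → 8 additions
Total edits = 2 + 8 = 10

10


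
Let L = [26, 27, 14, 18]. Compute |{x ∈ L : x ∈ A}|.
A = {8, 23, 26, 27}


Set A = {8, 23, 26, 27}
Candidates: [26, 27, 14, 18]
Check each candidate:
26 ∈ A, 27 ∈ A, 14 ∉ A, 18 ∉ A
Count of candidates in A: 2

2


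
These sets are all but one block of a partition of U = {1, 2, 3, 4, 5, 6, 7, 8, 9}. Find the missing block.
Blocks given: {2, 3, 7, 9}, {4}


U = {1, 2, 3, 4, 5, 6, 7, 8, 9}
Shown blocks: {2, 3, 7, 9}, {4}
A partition's blocks are pairwise disjoint and cover U, so the missing block = U \ (union of shown blocks).
Union of shown blocks: {2, 3, 4, 7, 9}
Missing block = U \ (union) = {1, 5, 6, 8}

{1, 5, 6, 8}


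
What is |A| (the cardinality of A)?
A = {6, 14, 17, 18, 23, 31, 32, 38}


Set A = {6, 14, 17, 18, 23, 31, 32, 38}
Listing elements: 6, 14, 17, 18, 23, 31, 32, 38
Counting: 8 elements
|A| = 8

8


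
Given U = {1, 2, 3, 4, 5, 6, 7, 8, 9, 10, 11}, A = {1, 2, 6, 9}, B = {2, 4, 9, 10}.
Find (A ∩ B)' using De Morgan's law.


U = {1, 2, 3, 4, 5, 6, 7, 8, 9, 10, 11}
A = {1, 2, 6, 9}, B = {2, 4, 9, 10}
A ∩ B = {2, 9}
(A ∩ B)' = U \ (A ∩ B) = {1, 3, 4, 5, 6, 7, 8, 10, 11}
Verification via A' ∪ B': A' = {3, 4, 5, 7, 8, 10, 11}, B' = {1, 3, 5, 6, 7, 8, 11}
A' ∪ B' = {1, 3, 4, 5, 6, 7, 8, 10, 11} ✓

{1, 3, 4, 5, 6, 7, 8, 10, 11}


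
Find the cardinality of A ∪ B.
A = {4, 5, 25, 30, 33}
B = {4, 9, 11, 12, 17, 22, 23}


Set A = {4, 5, 25, 30, 33}, |A| = 5
Set B = {4, 9, 11, 12, 17, 22, 23}, |B| = 7
A ∩ B = {4}, |A ∩ B| = 1
|A ∪ B| = |A| + |B| - |A ∩ B| = 5 + 7 - 1 = 11

11


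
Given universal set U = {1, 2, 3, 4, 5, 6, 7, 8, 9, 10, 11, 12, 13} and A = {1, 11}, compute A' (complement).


Universal set U = {1, 2, 3, 4, 5, 6, 7, 8, 9, 10, 11, 12, 13}
Set A = {1, 11}
A' = U \ A = elements in U but not in A
Checking each element of U:
1 (in A, exclude), 2 (not in A, include), 3 (not in A, include), 4 (not in A, include), 5 (not in A, include), 6 (not in A, include), 7 (not in A, include), 8 (not in A, include), 9 (not in A, include), 10 (not in A, include), 11 (in A, exclude), 12 (not in A, include), 13 (not in A, include)
A' = {2, 3, 4, 5, 6, 7, 8, 9, 10, 12, 13}

{2, 3, 4, 5, 6, 7, 8, 9, 10, 12, 13}


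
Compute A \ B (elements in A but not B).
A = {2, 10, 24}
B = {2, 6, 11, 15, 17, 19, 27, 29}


Set A = {2, 10, 24}
Set B = {2, 6, 11, 15, 17, 19, 27, 29}
A \ B includes elements in A that are not in B.
Check each element of A:
2 (in B, remove), 10 (not in B, keep), 24 (not in B, keep)
A \ B = {10, 24}

{10, 24}


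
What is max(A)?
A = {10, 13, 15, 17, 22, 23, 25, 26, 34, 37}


Set A = {10, 13, 15, 17, 22, 23, 25, 26, 34, 37}
Elements in ascending order: 10, 13, 15, 17, 22, 23, 25, 26, 34, 37
The largest element is 37.

37


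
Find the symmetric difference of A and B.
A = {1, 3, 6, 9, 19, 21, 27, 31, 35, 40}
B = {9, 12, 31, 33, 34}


Set A = {1, 3, 6, 9, 19, 21, 27, 31, 35, 40}
Set B = {9, 12, 31, 33, 34}
A △ B = (A \ B) ∪ (B \ A)
Elements in A but not B: {1, 3, 6, 19, 21, 27, 35, 40}
Elements in B but not A: {12, 33, 34}
A △ B = {1, 3, 6, 12, 19, 21, 27, 33, 34, 35, 40}

{1, 3, 6, 12, 19, 21, 27, 33, 34, 35, 40}


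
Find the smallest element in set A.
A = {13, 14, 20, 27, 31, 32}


Set A = {13, 14, 20, 27, 31, 32}
Elements in ascending order: 13, 14, 20, 27, 31, 32
The smallest element is 13.

13


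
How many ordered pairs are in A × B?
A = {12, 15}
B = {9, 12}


Set A = {12, 15} has 2 elements.
Set B = {9, 12} has 2 elements.
|A × B| = |A| × |B| = 2 × 2 = 4

4


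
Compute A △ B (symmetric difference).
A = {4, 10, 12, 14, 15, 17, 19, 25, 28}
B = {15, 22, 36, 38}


Set A = {4, 10, 12, 14, 15, 17, 19, 25, 28}
Set B = {15, 22, 36, 38}
A △ B = (A \ B) ∪ (B \ A)
Elements in A but not B: {4, 10, 12, 14, 17, 19, 25, 28}
Elements in B but not A: {22, 36, 38}
A △ B = {4, 10, 12, 14, 17, 19, 22, 25, 28, 36, 38}

{4, 10, 12, 14, 17, 19, 22, 25, 28, 36, 38}


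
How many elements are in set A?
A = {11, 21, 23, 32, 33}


Set A = {11, 21, 23, 32, 33}
Listing elements: 11, 21, 23, 32, 33
Counting: 5 elements
|A| = 5

5


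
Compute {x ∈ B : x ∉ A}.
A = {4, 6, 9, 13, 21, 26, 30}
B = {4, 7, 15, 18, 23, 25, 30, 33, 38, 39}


Set A = {4, 6, 9, 13, 21, 26, 30}
Set B = {4, 7, 15, 18, 23, 25, 30, 33, 38, 39}
Check each element of B against A:
4 ∈ A, 7 ∉ A (include), 15 ∉ A (include), 18 ∉ A (include), 23 ∉ A (include), 25 ∉ A (include), 30 ∈ A, 33 ∉ A (include), 38 ∉ A (include), 39 ∉ A (include)
Elements of B not in A: {7, 15, 18, 23, 25, 33, 38, 39}

{7, 15, 18, 23, 25, 33, 38, 39}


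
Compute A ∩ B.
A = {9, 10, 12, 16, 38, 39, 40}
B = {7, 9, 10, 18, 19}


Set A = {9, 10, 12, 16, 38, 39, 40}
Set B = {7, 9, 10, 18, 19}
A ∩ B includes only elements in both sets.
Check each element of A against B:
9 ✓, 10 ✓, 12 ✗, 16 ✗, 38 ✗, 39 ✗, 40 ✗
A ∩ B = {9, 10}

{9, 10}


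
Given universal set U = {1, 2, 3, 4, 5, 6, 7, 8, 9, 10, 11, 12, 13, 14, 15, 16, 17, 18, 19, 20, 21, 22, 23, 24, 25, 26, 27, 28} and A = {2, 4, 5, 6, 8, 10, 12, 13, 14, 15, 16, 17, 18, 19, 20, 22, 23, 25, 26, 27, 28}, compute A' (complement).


Universal set U = {1, 2, 3, 4, 5, 6, 7, 8, 9, 10, 11, 12, 13, 14, 15, 16, 17, 18, 19, 20, 21, 22, 23, 24, 25, 26, 27, 28}
Set A = {2, 4, 5, 6, 8, 10, 12, 13, 14, 15, 16, 17, 18, 19, 20, 22, 23, 25, 26, 27, 28}
A' = U \ A = elements in U but not in A
Checking each element of U:
1 (not in A, include), 2 (in A, exclude), 3 (not in A, include), 4 (in A, exclude), 5 (in A, exclude), 6 (in A, exclude), 7 (not in A, include), 8 (in A, exclude), 9 (not in A, include), 10 (in A, exclude), 11 (not in A, include), 12 (in A, exclude), 13 (in A, exclude), 14 (in A, exclude), 15 (in A, exclude), 16 (in A, exclude), 17 (in A, exclude), 18 (in A, exclude), 19 (in A, exclude), 20 (in A, exclude), 21 (not in A, include), 22 (in A, exclude), 23 (in A, exclude), 24 (not in A, include), 25 (in A, exclude), 26 (in A, exclude), 27 (in A, exclude), 28 (in A, exclude)
A' = {1, 3, 7, 9, 11, 21, 24}

{1, 3, 7, 9, 11, 21, 24}


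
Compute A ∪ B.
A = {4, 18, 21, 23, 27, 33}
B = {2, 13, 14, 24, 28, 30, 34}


Set A = {4, 18, 21, 23, 27, 33}
Set B = {2, 13, 14, 24, 28, 30, 34}
A ∪ B includes all elements in either set.
Elements from A: {4, 18, 21, 23, 27, 33}
Elements from B not already included: {2, 13, 14, 24, 28, 30, 34}
A ∪ B = {2, 4, 13, 14, 18, 21, 23, 24, 27, 28, 30, 33, 34}

{2, 4, 13, 14, 18, 21, 23, 24, 27, 28, 30, 33, 34}


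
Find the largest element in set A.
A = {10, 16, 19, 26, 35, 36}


Set A = {10, 16, 19, 26, 35, 36}
Elements in ascending order: 10, 16, 19, 26, 35, 36
The largest element is 36.

36


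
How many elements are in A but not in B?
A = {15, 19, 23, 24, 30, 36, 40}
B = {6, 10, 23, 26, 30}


Set A = {15, 19, 23, 24, 30, 36, 40}
Set B = {6, 10, 23, 26, 30}
A \ B = {15, 19, 24, 36, 40}
|A \ B| = 5

5


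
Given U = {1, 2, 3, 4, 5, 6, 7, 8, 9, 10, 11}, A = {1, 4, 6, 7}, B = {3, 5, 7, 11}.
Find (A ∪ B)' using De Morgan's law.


U = {1, 2, 3, 4, 5, 6, 7, 8, 9, 10, 11}
A = {1, 4, 6, 7}, B = {3, 5, 7, 11}
A ∪ B = {1, 3, 4, 5, 6, 7, 11}
(A ∪ B)' = U \ (A ∪ B) = {2, 8, 9, 10}
Verification via A' ∩ B': A' = {2, 3, 5, 8, 9, 10, 11}, B' = {1, 2, 4, 6, 8, 9, 10}
A' ∩ B' = {2, 8, 9, 10} ✓

{2, 8, 9, 10}


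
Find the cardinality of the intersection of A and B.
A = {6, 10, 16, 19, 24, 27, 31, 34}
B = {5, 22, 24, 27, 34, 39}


Set A = {6, 10, 16, 19, 24, 27, 31, 34}
Set B = {5, 22, 24, 27, 34, 39}
A ∩ B = {24, 27, 34}
|A ∩ B| = 3

3


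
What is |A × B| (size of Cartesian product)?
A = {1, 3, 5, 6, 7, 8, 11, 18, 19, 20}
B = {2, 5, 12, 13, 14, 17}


Set A = {1, 3, 5, 6, 7, 8, 11, 18, 19, 20} has 10 elements.
Set B = {2, 5, 12, 13, 14, 17} has 6 elements.
|A × B| = |A| × |B| = 10 × 6 = 60

60


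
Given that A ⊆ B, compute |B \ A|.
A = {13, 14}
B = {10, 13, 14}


Set A = {13, 14}, |A| = 2
Set B = {10, 13, 14}, |B| = 3
Since A ⊆ B: B \ A = {10}
|B| - |A| = 3 - 2 = 1

1


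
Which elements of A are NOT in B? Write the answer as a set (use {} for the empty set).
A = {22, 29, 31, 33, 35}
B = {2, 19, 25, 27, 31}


Set A = {22, 29, 31, 33, 35}
Set B = {2, 19, 25, 27, 31}
Check each element of A against B:
22 ∉ B (include), 29 ∉ B (include), 31 ∈ B, 33 ∉ B (include), 35 ∉ B (include)
Elements of A not in B: {22, 29, 33, 35}

{22, 29, 33, 35}


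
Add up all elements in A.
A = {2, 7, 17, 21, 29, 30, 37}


Set A = {2, 7, 17, 21, 29, 30, 37}
Sum = 2 + 7 + 17 + 21 + 29 + 30 + 37 = 143

143


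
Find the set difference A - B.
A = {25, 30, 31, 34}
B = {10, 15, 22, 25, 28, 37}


Set A = {25, 30, 31, 34}
Set B = {10, 15, 22, 25, 28, 37}
A \ B includes elements in A that are not in B.
Check each element of A:
25 (in B, remove), 30 (not in B, keep), 31 (not in B, keep), 34 (not in B, keep)
A \ B = {30, 31, 34}

{30, 31, 34}


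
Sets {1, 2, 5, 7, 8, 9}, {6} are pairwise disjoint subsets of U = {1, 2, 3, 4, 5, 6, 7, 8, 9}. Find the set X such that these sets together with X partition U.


U = {1, 2, 3, 4, 5, 6, 7, 8, 9}
Shown blocks: {1, 2, 5, 7, 8, 9}, {6}
A partition's blocks are pairwise disjoint and cover U, so the missing block = U \ (union of shown blocks).
Union of shown blocks: {1, 2, 5, 6, 7, 8, 9}
Missing block = U \ (union) = {3, 4}

{3, 4}


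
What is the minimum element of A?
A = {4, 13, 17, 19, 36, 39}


Set A = {4, 13, 17, 19, 36, 39}
Elements in ascending order: 4, 13, 17, 19, 36, 39
The smallest element is 4.

4


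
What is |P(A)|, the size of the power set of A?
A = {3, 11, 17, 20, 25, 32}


Set A = {3, 11, 17, 20, 25, 32}
|A| = 6
The power set P(A) contains all subsets of A.
|P(A)| = 2^|A| = 2^6 = 64

64


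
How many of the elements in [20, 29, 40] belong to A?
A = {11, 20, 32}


Set A = {11, 20, 32}
Candidates: [20, 29, 40]
Check each candidate:
20 ∈ A, 29 ∉ A, 40 ∉ A
Count of candidates in A: 1

1


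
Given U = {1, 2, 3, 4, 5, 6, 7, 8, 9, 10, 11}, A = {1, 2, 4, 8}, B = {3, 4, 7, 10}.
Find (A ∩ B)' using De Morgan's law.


U = {1, 2, 3, 4, 5, 6, 7, 8, 9, 10, 11}
A = {1, 2, 4, 8}, B = {3, 4, 7, 10}
A ∩ B = {4}
(A ∩ B)' = U \ (A ∩ B) = {1, 2, 3, 5, 6, 7, 8, 9, 10, 11}
Verification via A' ∪ B': A' = {3, 5, 6, 7, 9, 10, 11}, B' = {1, 2, 5, 6, 8, 9, 11}
A' ∪ B' = {1, 2, 3, 5, 6, 7, 8, 9, 10, 11} ✓

{1, 2, 3, 5, 6, 7, 8, 9, 10, 11}


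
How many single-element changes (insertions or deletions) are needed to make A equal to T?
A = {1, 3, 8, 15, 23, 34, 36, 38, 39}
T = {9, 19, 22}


Set A = {1, 3, 8, 15, 23, 34, 36, 38, 39}
Set T = {9, 19, 22}
Elements to remove from A (in A, not in T): {1, 3, 8, 15, 23, 34, 36, 38, 39} → 9 removals
Elements to add to A (in T, not in A): {9, 19, 22} → 3 additions
Total edits = 9 + 3 = 12

12


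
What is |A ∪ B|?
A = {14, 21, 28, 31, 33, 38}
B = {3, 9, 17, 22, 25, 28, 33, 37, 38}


Set A = {14, 21, 28, 31, 33, 38}, |A| = 6
Set B = {3, 9, 17, 22, 25, 28, 33, 37, 38}, |B| = 9
A ∩ B = {28, 33, 38}, |A ∩ B| = 3
|A ∪ B| = |A| + |B| - |A ∩ B| = 6 + 9 - 3 = 12

12


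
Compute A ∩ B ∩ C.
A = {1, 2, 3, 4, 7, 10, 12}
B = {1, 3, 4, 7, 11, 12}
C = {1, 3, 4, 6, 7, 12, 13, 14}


Set A = {1, 2, 3, 4, 7, 10, 12}
Set B = {1, 3, 4, 7, 11, 12}
Set C = {1, 3, 4, 6, 7, 12, 13, 14}
First, A ∩ B = {1, 3, 4, 7, 12}
Then, (A ∩ B) ∩ C = {1, 3, 4, 7, 12}

{1, 3, 4, 7, 12}


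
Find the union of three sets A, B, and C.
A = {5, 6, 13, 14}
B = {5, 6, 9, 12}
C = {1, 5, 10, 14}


Set A = {5, 6, 13, 14}
Set B = {5, 6, 9, 12}
Set C = {1, 5, 10, 14}
First, A ∪ B = {5, 6, 9, 12, 13, 14}
Then, (A ∪ B) ∪ C = {1, 5, 6, 9, 10, 12, 13, 14}

{1, 5, 6, 9, 10, 12, 13, 14}


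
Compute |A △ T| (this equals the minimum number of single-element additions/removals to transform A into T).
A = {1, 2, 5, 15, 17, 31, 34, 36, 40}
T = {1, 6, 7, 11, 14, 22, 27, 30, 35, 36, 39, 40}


Set A = {1, 2, 5, 15, 17, 31, 34, 36, 40}
Set T = {1, 6, 7, 11, 14, 22, 27, 30, 35, 36, 39, 40}
Elements to remove from A (in A, not in T): {2, 5, 15, 17, 31, 34} → 6 removals
Elements to add to A (in T, not in A): {6, 7, 11, 14, 22, 27, 30, 35, 39} → 9 additions
Total edits = 6 + 9 = 15

15


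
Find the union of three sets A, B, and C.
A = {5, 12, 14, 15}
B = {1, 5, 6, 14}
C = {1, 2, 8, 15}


Set A = {5, 12, 14, 15}
Set B = {1, 5, 6, 14}
Set C = {1, 2, 8, 15}
First, A ∪ B = {1, 5, 6, 12, 14, 15}
Then, (A ∪ B) ∪ C = {1, 2, 5, 6, 8, 12, 14, 15}

{1, 2, 5, 6, 8, 12, 14, 15}


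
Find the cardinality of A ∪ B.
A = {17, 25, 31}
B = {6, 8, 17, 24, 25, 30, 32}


Set A = {17, 25, 31}, |A| = 3
Set B = {6, 8, 17, 24, 25, 30, 32}, |B| = 7
A ∩ B = {17, 25}, |A ∩ B| = 2
|A ∪ B| = |A| + |B| - |A ∩ B| = 3 + 7 - 2 = 8

8


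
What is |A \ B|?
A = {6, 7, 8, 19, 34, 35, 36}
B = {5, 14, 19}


Set A = {6, 7, 8, 19, 34, 35, 36}
Set B = {5, 14, 19}
A \ B = {6, 7, 8, 34, 35, 36}
|A \ B| = 6

6


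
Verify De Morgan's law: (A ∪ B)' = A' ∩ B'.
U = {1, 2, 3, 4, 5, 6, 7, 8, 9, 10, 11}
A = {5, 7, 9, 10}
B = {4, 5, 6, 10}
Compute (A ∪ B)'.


U = {1, 2, 3, 4, 5, 6, 7, 8, 9, 10, 11}
A = {5, 7, 9, 10}, B = {4, 5, 6, 10}
A ∪ B = {4, 5, 6, 7, 9, 10}
(A ∪ B)' = U \ (A ∪ B) = {1, 2, 3, 8, 11}
Verification via A' ∩ B': A' = {1, 2, 3, 4, 6, 8, 11}, B' = {1, 2, 3, 7, 8, 9, 11}
A' ∩ B' = {1, 2, 3, 8, 11} ✓

{1, 2, 3, 8, 11}


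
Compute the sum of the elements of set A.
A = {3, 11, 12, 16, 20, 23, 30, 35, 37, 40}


Set A = {3, 11, 12, 16, 20, 23, 30, 35, 37, 40}
Sum = 3 + 11 + 12 + 16 + 20 + 23 + 30 + 35 + 37 + 40 = 227

227


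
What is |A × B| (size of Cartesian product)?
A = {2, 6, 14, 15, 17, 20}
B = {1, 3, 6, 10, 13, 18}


Set A = {2, 6, 14, 15, 17, 20} has 6 elements.
Set B = {1, 3, 6, 10, 13, 18} has 6 elements.
|A × B| = |A| × |B| = 6 × 6 = 36

36


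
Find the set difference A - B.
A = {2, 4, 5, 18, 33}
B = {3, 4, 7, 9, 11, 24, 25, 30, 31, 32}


Set A = {2, 4, 5, 18, 33}
Set B = {3, 4, 7, 9, 11, 24, 25, 30, 31, 32}
A \ B includes elements in A that are not in B.
Check each element of A:
2 (not in B, keep), 4 (in B, remove), 5 (not in B, keep), 18 (not in B, keep), 33 (not in B, keep)
A \ B = {2, 5, 18, 33}

{2, 5, 18, 33}


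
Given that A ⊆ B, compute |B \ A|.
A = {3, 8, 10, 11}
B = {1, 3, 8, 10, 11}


Set A = {3, 8, 10, 11}, |A| = 4
Set B = {1, 3, 8, 10, 11}, |B| = 5
Since A ⊆ B: B \ A = {1}
|B| - |A| = 5 - 4 = 1

1


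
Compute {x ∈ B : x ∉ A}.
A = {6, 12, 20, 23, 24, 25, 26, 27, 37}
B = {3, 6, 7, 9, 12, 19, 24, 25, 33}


Set A = {6, 12, 20, 23, 24, 25, 26, 27, 37}
Set B = {3, 6, 7, 9, 12, 19, 24, 25, 33}
Check each element of B against A:
3 ∉ A (include), 6 ∈ A, 7 ∉ A (include), 9 ∉ A (include), 12 ∈ A, 19 ∉ A (include), 24 ∈ A, 25 ∈ A, 33 ∉ A (include)
Elements of B not in A: {3, 7, 9, 19, 33}

{3, 7, 9, 19, 33}


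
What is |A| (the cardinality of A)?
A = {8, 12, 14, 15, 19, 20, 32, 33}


Set A = {8, 12, 14, 15, 19, 20, 32, 33}
Listing elements: 8, 12, 14, 15, 19, 20, 32, 33
Counting: 8 elements
|A| = 8

8


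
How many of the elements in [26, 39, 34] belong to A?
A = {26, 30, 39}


Set A = {26, 30, 39}
Candidates: [26, 39, 34]
Check each candidate:
26 ∈ A, 39 ∈ A, 34 ∉ A
Count of candidates in A: 2

2


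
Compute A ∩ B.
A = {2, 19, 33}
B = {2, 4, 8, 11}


Set A = {2, 19, 33}
Set B = {2, 4, 8, 11}
A ∩ B includes only elements in both sets.
Check each element of A against B:
2 ✓, 19 ✗, 33 ✗
A ∩ B = {2}

{2}


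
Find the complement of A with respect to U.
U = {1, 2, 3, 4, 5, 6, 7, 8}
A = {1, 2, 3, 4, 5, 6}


Universal set U = {1, 2, 3, 4, 5, 6, 7, 8}
Set A = {1, 2, 3, 4, 5, 6}
A' = U \ A = elements in U but not in A
Checking each element of U:
1 (in A, exclude), 2 (in A, exclude), 3 (in A, exclude), 4 (in A, exclude), 5 (in A, exclude), 6 (in A, exclude), 7 (not in A, include), 8 (not in A, include)
A' = {7, 8}

{7, 8}


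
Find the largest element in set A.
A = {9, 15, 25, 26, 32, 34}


Set A = {9, 15, 25, 26, 32, 34}
Elements in ascending order: 9, 15, 25, 26, 32, 34
The largest element is 34.

34


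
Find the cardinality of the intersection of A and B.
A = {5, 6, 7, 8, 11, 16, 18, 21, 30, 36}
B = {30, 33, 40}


Set A = {5, 6, 7, 8, 11, 16, 18, 21, 30, 36}
Set B = {30, 33, 40}
A ∩ B = {30}
|A ∩ B| = 1

1


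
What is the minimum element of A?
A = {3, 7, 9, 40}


Set A = {3, 7, 9, 40}
Elements in ascending order: 3, 7, 9, 40
The smallest element is 3.

3


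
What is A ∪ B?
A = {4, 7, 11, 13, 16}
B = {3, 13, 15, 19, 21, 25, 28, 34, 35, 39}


Set A = {4, 7, 11, 13, 16}
Set B = {3, 13, 15, 19, 21, 25, 28, 34, 35, 39}
A ∪ B includes all elements in either set.
Elements from A: {4, 7, 11, 13, 16}
Elements from B not already included: {3, 15, 19, 21, 25, 28, 34, 35, 39}
A ∪ B = {3, 4, 7, 11, 13, 15, 16, 19, 21, 25, 28, 34, 35, 39}

{3, 4, 7, 11, 13, 15, 16, 19, 21, 25, 28, 34, 35, 39}


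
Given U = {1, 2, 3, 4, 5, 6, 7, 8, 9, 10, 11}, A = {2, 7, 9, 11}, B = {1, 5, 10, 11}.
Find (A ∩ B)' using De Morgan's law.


U = {1, 2, 3, 4, 5, 6, 7, 8, 9, 10, 11}
A = {2, 7, 9, 11}, B = {1, 5, 10, 11}
A ∩ B = {11}
(A ∩ B)' = U \ (A ∩ B) = {1, 2, 3, 4, 5, 6, 7, 8, 9, 10}
Verification via A' ∪ B': A' = {1, 3, 4, 5, 6, 8, 10}, B' = {2, 3, 4, 6, 7, 8, 9}
A' ∪ B' = {1, 2, 3, 4, 5, 6, 7, 8, 9, 10} ✓

{1, 2, 3, 4, 5, 6, 7, 8, 9, 10}


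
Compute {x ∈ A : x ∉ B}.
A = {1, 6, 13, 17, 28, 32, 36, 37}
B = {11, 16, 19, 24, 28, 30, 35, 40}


Set A = {1, 6, 13, 17, 28, 32, 36, 37}
Set B = {11, 16, 19, 24, 28, 30, 35, 40}
Check each element of A against B:
1 ∉ B (include), 6 ∉ B (include), 13 ∉ B (include), 17 ∉ B (include), 28 ∈ B, 32 ∉ B (include), 36 ∉ B (include), 37 ∉ B (include)
Elements of A not in B: {1, 6, 13, 17, 32, 36, 37}

{1, 6, 13, 17, 32, 36, 37}


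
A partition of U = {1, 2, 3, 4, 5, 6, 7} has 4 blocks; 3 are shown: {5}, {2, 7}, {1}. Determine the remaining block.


U = {1, 2, 3, 4, 5, 6, 7}
Shown blocks: {5}, {2, 7}, {1}
A partition's blocks are pairwise disjoint and cover U, so the missing block = U \ (union of shown blocks).
Union of shown blocks: {1, 2, 5, 7}
Missing block = U \ (union) = {3, 4, 6}

{3, 4, 6}


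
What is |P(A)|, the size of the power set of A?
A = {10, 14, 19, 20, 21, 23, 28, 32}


Set A = {10, 14, 19, 20, 21, 23, 28, 32}
|A| = 8
The power set P(A) contains all subsets of A.
|P(A)| = 2^|A| = 2^8 = 256

256


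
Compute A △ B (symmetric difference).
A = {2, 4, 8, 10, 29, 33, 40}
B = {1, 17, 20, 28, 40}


Set A = {2, 4, 8, 10, 29, 33, 40}
Set B = {1, 17, 20, 28, 40}
A △ B = (A \ B) ∪ (B \ A)
Elements in A but not B: {2, 4, 8, 10, 29, 33}
Elements in B but not A: {1, 17, 20, 28}
A △ B = {1, 2, 4, 8, 10, 17, 20, 28, 29, 33}

{1, 2, 4, 8, 10, 17, 20, 28, 29, 33}


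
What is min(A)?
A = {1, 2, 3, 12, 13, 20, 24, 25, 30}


Set A = {1, 2, 3, 12, 13, 20, 24, 25, 30}
Elements in ascending order: 1, 2, 3, 12, 13, 20, 24, 25, 30
The smallest element is 1.

1


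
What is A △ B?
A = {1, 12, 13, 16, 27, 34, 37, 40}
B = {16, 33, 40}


Set A = {1, 12, 13, 16, 27, 34, 37, 40}
Set B = {16, 33, 40}
A △ B = (A \ B) ∪ (B \ A)
Elements in A but not B: {1, 12, 13, 27, 34, 37}
Elements in B but not A: {33}
A △ B = {1, 12, 13, 27, 33, 34, 37}

{1, 12, 13, 27, 33, 34, 37}


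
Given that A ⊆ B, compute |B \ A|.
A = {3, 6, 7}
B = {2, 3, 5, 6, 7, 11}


Set A = {3, 6, 7}, |A| = 3
Set B = {2, 3, 5, 6, 7, 11}, |B| = 6
Since A ⊆ B: B \ A = {2, 5, 11}
|B| - |A| = 6 - 3 = 3

3


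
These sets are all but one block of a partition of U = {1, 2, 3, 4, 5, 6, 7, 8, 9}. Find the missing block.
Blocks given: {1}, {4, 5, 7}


U = {1, 2, 3, 4, 5, 6, 7, 8, 9}
Shown blocks: {1}, {4, 5, 7}
A partition's blocks are pairwise disjoint and cover U, so the missing block = U \ (union of shown blocks).
Union of shown blocks: {1, 4, 5, 7}
Missing block = U \ (union) = {2, 3, 6, 8, 9}

{2, 3, 6, 8, 9}
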